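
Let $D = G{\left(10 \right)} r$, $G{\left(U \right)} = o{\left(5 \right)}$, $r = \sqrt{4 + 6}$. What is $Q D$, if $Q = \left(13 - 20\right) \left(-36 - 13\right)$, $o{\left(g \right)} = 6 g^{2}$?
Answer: $51450 \sqrt{10} \approx 1.627 \cdot 10^{5}$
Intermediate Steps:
$r = \sqrt{10} \approx 3.1623$
$G{\left(U \right)} = 150$ ($G{\left(U \right)} = 6 \cdot 5^{2} = 6 \cdot 25 = 150$)
$Q = 343$ ($Q = \left(-7\right) \left(-49\right) = 343$)
$D = 150 \sqrt{10} \approx 474.34$
$Q D = 343 \cdot 150 \sqrt{10} = 51450 \sqrt{10}$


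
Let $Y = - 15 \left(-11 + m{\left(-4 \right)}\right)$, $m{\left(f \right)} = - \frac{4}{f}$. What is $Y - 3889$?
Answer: $-3739$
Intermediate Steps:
$Y = 150$ ($Y = - 15 \left(-11 - \frac{4}{-4}\right) = - 15 \left(-11 - -1\right) = - 15 \left(-11 + 1\right) = \left(-15\right) \left(-10\right) = 150$)
$Y - 3889 = 150 - 3889 = -3739$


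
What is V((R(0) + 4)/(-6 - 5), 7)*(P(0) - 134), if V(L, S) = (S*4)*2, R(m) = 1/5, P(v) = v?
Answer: -7504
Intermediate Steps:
R(m) = 1/5
V(L, S) = 8*S (V(L, S) = (4*S)*2 = 8*S)
V((R(0) + 4)/(-6 - 5), 7)*(P(0) - 134) = (8*7)*(0 - 134) = 56*(-134) = -7504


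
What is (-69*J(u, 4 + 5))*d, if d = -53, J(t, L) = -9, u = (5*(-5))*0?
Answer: -32913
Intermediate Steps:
u = 0 (u = -25*0 = 0)
(-69*J(u, 4 + 5))*d = -69*(-9)*(-53) = 621*(-53) = -32913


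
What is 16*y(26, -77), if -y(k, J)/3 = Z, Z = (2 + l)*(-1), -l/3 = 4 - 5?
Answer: 240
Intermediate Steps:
l = 3 (l = -3*(4 - 5) = -3*(-1) = 3)
Z = -5 (Z = (2 + 3)*(-1) = 5*(-1) = -5)
y(k, J) = 15 (y(k, J) = -3*(-5) = 15)
16*y(26, -77) = 16*15 = 240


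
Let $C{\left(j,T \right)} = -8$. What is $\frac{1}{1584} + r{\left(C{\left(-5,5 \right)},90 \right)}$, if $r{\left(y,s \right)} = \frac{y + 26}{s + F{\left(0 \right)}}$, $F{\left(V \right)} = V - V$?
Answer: $\frac{1589}{7920} \approx 0.20063$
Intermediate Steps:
$F{\left(V \right)} = 0$
$r{\left(y,s \right)} = \frac{26 + y}{s}$ ($r{\left(y,s \right)} = \frac{y + 26}{s + 0} = \frac{26 + y}{s}$)
$\frac{1}{1584} + r{\left(C{\left(-5,5 \right)},90 \right)} = \frac{1}{1584} + \frac{26 - 8}{90} = \frac{1}{1584} + \frac{1}{90} \cdot 18 = \frac{1}{1584} + \frac{1}{5} = \frac{1589}{7920}$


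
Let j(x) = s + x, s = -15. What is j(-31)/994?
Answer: -23/497 ≈ -0.046278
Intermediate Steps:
j(x) = -15 + x
j(-31)/994 = (-15 - 31)/994 = -46*1/994 = -23/497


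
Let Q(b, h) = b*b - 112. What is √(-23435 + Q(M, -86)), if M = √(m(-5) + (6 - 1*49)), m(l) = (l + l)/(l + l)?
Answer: 3*I*√2621 ≈ 153.59*I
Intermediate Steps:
m(l) = 1 (m(l) = (2*l)/((2*l)) = (2*l)*(1/(2*l)) = 1)
M = I*√42 (M = √(1 + (6 - 1*49)) = √(1 + (6 - 49)) = √(1 - 43) = √(-42) = I*√42 ≈ 6.4807*I)
Q(b, h) = -112 + b² (Q(b, h) = b² - 112 = -112 + b²)
√(-23435 + Q(M, -86)) = √(-23435 + (-112 + (I*√42)²)) = √(-23435 + (-112 - 42)) = √(-23435 - 154) = √(-23589) = 3*I*√2621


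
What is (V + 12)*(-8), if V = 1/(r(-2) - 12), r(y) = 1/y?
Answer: -2384/25 ≈ -95.360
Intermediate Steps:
V = -2/25 (V = 1/(1/(-2) - 12) = 1/(-½ - 12) = 1/(-25/2) = -2/25 ≈ -0.080000)
(V + 12)*(-8) = (-2/25 + 12)*(-8) = (298/25)*(-8) = -2384/25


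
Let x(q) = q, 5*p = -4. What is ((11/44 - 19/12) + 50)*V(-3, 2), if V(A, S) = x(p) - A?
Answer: 1606/15 ≈ 107.07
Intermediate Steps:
p = -⅘ (p = (⅕)*(-4) = -⅘ ≈ -0.80000)
V(A, S) = -⅘ - A
((11/44 - 19/12) + 50)*V(-3, 2) = ((11/44 - 19/12) + 50)*(-⅘ - 1*(-3)) = ((11*(1/44) - 19*1/12) + 50)*(-⅘ + 3) = ((¼ - 19/12) + 50)*(11/5) = (-4/3 + 50)*(11/5) = (146/3)*(11/5) = 1606/15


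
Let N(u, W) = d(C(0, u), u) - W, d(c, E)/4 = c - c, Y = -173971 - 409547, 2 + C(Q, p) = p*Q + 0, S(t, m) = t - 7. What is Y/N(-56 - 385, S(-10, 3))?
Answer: -583518/17 ≈ -34325.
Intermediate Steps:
S(t, m) = -7 + t
C(Q, p) = -2 + Q*p (C(Q, p) = -2 + (p*Q + 0) = -2 + (Q*p + 0) = -2 + Q*p)
Y = -583518
d(c, E) = 0 (d(c, E) = 4*(c - c) = 4*0 = 0)
N(u, W) = -W (N(u, W) = 0 - W = -W)
Y/N(-56 - 385, S(-10, 3)) = -583518*(-1/(-7 - 10)) = -583518/((-1*(-17))) = -583518/17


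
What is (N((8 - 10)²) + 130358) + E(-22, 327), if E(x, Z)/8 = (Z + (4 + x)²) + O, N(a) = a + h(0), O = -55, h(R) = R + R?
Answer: 135130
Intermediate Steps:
h(R) = 2*R
N(a) = a (N(a) = a + 2*0 = a + 0 = a)
E(x, Z) = -440 + 8*Z + 8*(4 + x)² (E(x, Z) = 8*((Z + (4 + x)²) - 55) = 8*(-55 + Z + (4 + x)²) = -440 + 8*Z + 8*(4 + x)²)
(N((8 - 10)²) + 130358) + E(-22, 327) = ((8 - 10)² + 130358) + (-440 + 8*327 + 8*(4 - 22)²) = ((-2)² + 130358) + (-440 + 2616 + 8*(-18)²) = (4 + 130358) + (-440 + 2616 + 8*324) = 130362 + (-440 + 2616 + 2592) = 130362 + 4768 = 135130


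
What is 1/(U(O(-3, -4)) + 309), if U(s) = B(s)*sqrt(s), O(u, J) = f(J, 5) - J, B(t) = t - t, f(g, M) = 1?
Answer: 1/309 ≈ 0.0032362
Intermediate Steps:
B(t) = 0
O(u, J) = 1 - J
U(s) = 0 (U(s) = 0*sqrt(s) = 0)
1/(U(O(-3, -4)) + 309) = 1/(0 + 309) = 1/309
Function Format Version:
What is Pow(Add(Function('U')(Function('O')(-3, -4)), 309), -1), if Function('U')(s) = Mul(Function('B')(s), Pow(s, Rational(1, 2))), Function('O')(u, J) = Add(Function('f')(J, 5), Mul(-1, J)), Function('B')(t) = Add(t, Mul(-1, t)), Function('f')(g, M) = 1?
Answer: Rational(1, 309) ≈ 0.0032362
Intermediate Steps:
Function('B')(t) = 0
Function('O')(u, J) = Add(1, Mul(-1, J))
Function('U')(s) = 0 (Function('U')(s) = Mul(0, Pow(s, Rational(1, 2))) = 0)
Pow(Add(Function('U')(Function('O')(-3, -4)), 309), -1) = Pow(Add(0, 309), -1) = Pow(309, -1) = Rational(1, 309)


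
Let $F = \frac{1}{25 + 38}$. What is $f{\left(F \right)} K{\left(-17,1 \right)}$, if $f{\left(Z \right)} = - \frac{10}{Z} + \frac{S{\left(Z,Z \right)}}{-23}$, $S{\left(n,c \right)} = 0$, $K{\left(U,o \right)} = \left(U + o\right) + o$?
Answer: $9450$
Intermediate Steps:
$K{\left(U,o \right)} = U + 2 o$
$F = \frac{1}{63} \approx 0.015873$
$f{\left(Z \right)} = - \frac{10}{Z}$ ($f{\left(Z \right)} = - \frac{10}{Z} + \frac{0}{-23} = - \frac{10}{Z} + 0 \left(- \frac{1}{23}\right) = - \frac{10}{Z} + 0 = - \frac{10}{Z}$)
$f{\left(F \right)} K{\left(-17,1 \right)} = - 10 \frac{1}{\frac{1}{63}} \left(-17 + 2 \cdot 1\right) = \left(-10\right) 63 \left(-17 + 2\right) = \left(-630\right) \left(-15\right) = 9450$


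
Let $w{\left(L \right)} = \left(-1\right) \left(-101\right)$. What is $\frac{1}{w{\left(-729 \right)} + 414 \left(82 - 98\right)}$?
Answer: $- \frac{1}{6523} \approx -0.0001533$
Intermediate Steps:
$w{\left(L \right)} = 101$
$\frac{1}{w{\left(-729 \right)} + 414 \left(82 - 98\right)} = \frac{1}{101 + 414 \left(82 - 98\right)} = \frac{1}{101 + 414 \left(-16\right)} = \frac{1}{101 - 6624} = \frac{1}{-6523} = - \frac{1}{6523}$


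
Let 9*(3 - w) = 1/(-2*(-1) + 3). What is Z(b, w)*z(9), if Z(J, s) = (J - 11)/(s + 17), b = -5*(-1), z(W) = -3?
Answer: 810/899 ≈ 0.90100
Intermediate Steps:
b = 5
w = 134/45 (w = 3 - 1/(9*(-2*(-1) + 3)) = 3 - 1/(9*(2 + 3)) = 3 - ⅑/5 = 3 - ⅑*⅕ = 3 - 1/45 = 134/45 ≈ 2.9778)
Z(J, s) = (-11 + J)/(17 + s)
Z(b, w)*z(9) = ((-11 + 5)/(17 + 134/45))*(-3) = (-6/(899/45))*(-3) = ((45/899)*(-6))*(-3) = -270/899*(-3) = 810/899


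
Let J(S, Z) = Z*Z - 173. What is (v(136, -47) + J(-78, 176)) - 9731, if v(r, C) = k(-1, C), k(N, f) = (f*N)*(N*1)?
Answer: 21025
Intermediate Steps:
J(S, Z) = -173 + Z**2 (J(S, Z) = Z**2 - 173 = -173 + Z**2)
k(N, f) = f*N**2 (k(N, f) = (N*f)*N = f*N**2)
v(r, C) = C (v(r, C) = C*(-1)**2 = C*1 = C)
(v(136, -47) + J(-78, 176)) - 9731 = (-47 + (-173 + 176**2)) - 9731 = (-47 + (-173 + 30976)) - 9731 = (-47 + 30803) - 9731 = 30756 - 9731 = 21025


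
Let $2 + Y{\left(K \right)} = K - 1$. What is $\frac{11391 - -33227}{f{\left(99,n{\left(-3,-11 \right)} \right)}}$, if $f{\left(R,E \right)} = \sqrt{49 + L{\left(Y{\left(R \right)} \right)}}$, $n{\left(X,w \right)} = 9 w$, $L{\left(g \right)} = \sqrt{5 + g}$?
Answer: $\frac{44618}{\sqrt{49 + \sqrt{101}}} \approx 5806.3$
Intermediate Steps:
$Y{\left(K \right)} = -3 + K$ ($Y{\left(K \right)} = -2 + \left(K - 1\right) = -2 + \left(-1 + K\right) = -3 + K$)
$f{\left(R,E \right)} = \sqrt{49 + \sqrt{2 + R}}$ ($f{\left(R,E \right)} = \sqrt{49 + \sqrt{5 + \left(-3 + R\right)}} = \sqrt{49 + \sqrt{2 + R}}$)
$\frac{11391 - -33227}{f{\left(99,n{\left(-3,-11 \right)} \right)}} = \frac{11391 - -33227}{\sqrt{49 + \sqrt{2 + 99}}} = \frac{11391 + 33227}{\sqrt{49 + \sqrt{101}}} = \frac{44618}{\sqrt{49 + \sqrt{101}}}$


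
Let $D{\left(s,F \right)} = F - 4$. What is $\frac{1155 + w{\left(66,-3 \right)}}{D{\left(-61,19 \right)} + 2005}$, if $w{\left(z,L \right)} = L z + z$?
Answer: $\frac{1023}{2020} \approx 0.50644$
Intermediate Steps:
$D{\left(s,F \right)} = -4 + F$
$w{\left(z,L \right)} = z + L z$
$\frac{1155 + w{\left(66,-3 \right)}}{D{\left(-61,19 \right)} + 2005} = \frac{1155 + 66 \left(1 - 3\right)}{\left(-4 + 19\right) + 2005} = \frac{1155 + 66 \left(-2\right)}{15 + 2005} = \frac{1155 - 132}{2020} = 1023 \cdot \frac{1}{2020} = \frac{1023}{2020}$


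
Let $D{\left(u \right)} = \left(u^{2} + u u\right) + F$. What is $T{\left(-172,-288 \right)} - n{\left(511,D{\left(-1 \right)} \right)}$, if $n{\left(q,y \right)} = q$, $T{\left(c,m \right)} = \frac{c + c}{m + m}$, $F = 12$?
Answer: $- \frac{36749}{72} \approx -510.4$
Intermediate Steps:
$T{\left(c,m \right)} = \frac{c}{m}$ ($T{\left(c,m \right)} = \frac{2 c}{2 m} = 2 c \frac{1}{2 m} = \frac{c}{m}$)
$D{\left(u \right)} = 12 + 2 u^{2}$ ($D{\left(u \right)} = \left(u^{2} + u u\right) + 12 = \left(u^{2} + u^{2}\right) + 12 = 2 u^{2} + 12 = 12 + 2 u^{2}$)
$T{\left(-172,-288 \right)} - n{\left(511,D{\left(-1 \right)} \right)} = - \frac{172}{-288} - 511 = \left(-172\right) \left(- \frac{1}{288}\right) - 511 = \frac{43}{72} - 511 = - \frac{36749}{72}$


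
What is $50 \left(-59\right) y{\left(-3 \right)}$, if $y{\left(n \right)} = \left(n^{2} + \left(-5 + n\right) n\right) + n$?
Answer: $-88500$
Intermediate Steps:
$y{\left(n \right)} = n + n^{2} + n \left(-5 + n\right)$ ($y{\left(n \right)} = \left(n^{2} + n \left(-5 + n\right)\right) + n = n + n^{2} + n \left(-5 + n\right)$)
$50 \left(-59\right) y{\left(-3 \right)} = 50 \left(-59\right) 2 \left(-3\right) \left(-2 - 3\right) = - 2950 \cdot 2 \left(-3\right) \left(-5\right) = \left(-2950\right) 30 = -88500$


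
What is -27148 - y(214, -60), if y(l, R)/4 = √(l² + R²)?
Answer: -27148 - 8*√12349 ≈ -28037.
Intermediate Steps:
y(l, R) = 4*√(R² + l²) (y(l, R) = 4*√(l² + R²) = 4*√(R² + l²))
-27148 - y(214, -60) = -27148 - 4*√((-60)² + 214²) = -27148 - 4*√(3600 + 45796) = -27148 - 4*√49396 = -27148 - 4*2*√12349 = -27148 - 8*√12349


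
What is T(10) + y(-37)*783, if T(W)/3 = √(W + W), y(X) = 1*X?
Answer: -28971 + 6*√5 ≈ -28958.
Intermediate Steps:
y(X) = X
T(W) = 3*√2*√W (T(W) = 3*√(W + W) = 3*√(2*W) = 3*(√2*√W) = 3*√2*√W)
T(10) + y(-37)*783 = 3*√2*√10 - 37*783 = 6*√5 - 28971 = -28971 + 6*√5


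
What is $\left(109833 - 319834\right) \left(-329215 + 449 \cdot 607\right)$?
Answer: $11901176672$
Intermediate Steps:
$\left(109833 - 319834\right) \left(-329215 + 449 \cdot 607\right) = - 210001 \left(-329215 + 272543\right) = \left(-210001\right) \left(-56672\right) = 11901176672$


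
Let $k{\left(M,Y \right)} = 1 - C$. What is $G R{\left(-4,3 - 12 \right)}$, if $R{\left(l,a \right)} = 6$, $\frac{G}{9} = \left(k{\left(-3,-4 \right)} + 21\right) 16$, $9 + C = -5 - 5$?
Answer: $35424$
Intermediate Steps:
$C = -19$ ($C = -9 - 10 = -19$)
$k{\left(M,Y \right)} = 20$ ($k{\left(M,Y \right)} = 1 - -19 = 1 + 19 = 20$)
$G = 5904$ ($G = 9 \left(20 + 21\right) 16 = 9 \cdot 41 \cdot 16 = 9 \cdot 656 = 5904$)
$G R{\left(-4,3 - 12 \right)} = 5904 \cdot 6 = 35424$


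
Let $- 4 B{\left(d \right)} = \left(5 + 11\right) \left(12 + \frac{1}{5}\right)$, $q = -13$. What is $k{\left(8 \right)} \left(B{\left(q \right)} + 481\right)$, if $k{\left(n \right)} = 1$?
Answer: $\frac{2161}{5} \approx 432.2$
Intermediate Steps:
$B{\left(d \right)} = - \frac{244}{5}$ ($B{\left(d \right)} = - \frac{\left(5 + 11\right) \left(12 + \frac{1}{5}\right)}{4} = - \frac{16 \left(12 + \frac{1}{5}\right)}{4} = - \frac{16 \cdot \frac{61}{5}}{4} = \left(- \frac{1}{4}\right) \frac{976}{5} = - \frac{244}{5}$)
$k{\left(8 \right)} \left(B{\left(q \right)} + 481\right) = 1 \left(- \frac{244}{5} + 481\right) = 1 \cdot \frac{2161}{5} = \frac{2161}{5}$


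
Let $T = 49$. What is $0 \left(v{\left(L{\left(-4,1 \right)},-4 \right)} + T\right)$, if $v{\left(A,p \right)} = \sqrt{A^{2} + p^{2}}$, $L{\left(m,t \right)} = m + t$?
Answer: $0$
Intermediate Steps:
$0 \left(v{\left(L{\left(-4,1 \right)},-4 \right)} + T\right) = 0 \left(\sqrt{\left(-4 + 1\right)^{2} + \left(-4\right)^{2}} + 49\right) = 0 \left(\sqrt{\left(-3\right)^{2} + 16} + 49\right) = 0 \left(\sqrt{9 + 16} + 49\right) = 0 \left(\sqrt{25} + 49\right) = 0 \left(5 + 49\right) = 0 \cdot 54 = 0$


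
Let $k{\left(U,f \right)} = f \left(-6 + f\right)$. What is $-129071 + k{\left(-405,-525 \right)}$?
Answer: $149704$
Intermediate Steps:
$-129071 + k{\left(-405,-525 \right)} = -129071 - 525 \left(-6 - 525\right) = -129071 - -278775 = -129071 + 278775 = 149704$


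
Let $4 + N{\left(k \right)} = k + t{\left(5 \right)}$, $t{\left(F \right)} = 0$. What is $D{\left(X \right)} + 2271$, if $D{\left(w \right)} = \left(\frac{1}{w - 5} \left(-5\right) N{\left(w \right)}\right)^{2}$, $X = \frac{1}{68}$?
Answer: $\frac{262821616}{114921} \approx 2287.0$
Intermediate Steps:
$X = \frac{1}{68} \approx 0.014706$
$N{\left(k \right)} = -4 + k$ ($N{\left(k \right)} = -4 + \left(k + 0\right) = -4 + k$)
$D{\left(w \right)} = \frac{25 \left(-4 + w\right)^{2}}{\left(-5 + w\right)^{2}}$ ($D{\left(w \right)} = \left(\frac{1}{w - 5} \left(-5\right) \left(-4 + w\right)\right)^{2} = \left(\frac{1}{-5 + w} \left(-5\right) \left(-4 + w\right)\right)^{2} = \left(- \frac{5}{-5 + w} \left(-4 + w\right)\right)^{2} = \left(- \frac{5 \left(-4 + w\right)}{-5 + w}\right)^{2} = \frac{25 \left(-4 + w\right)^{2}}{\left(-5 + w\right)^{2}}$)
$D{\left(X \right)} + 2271 = \frac{25 \left(-4 + \frac{1}{68}\right)^{2}}{\left(-5 + \frac{1}{68}\right)^{2}} + 2271 = \frac{25 \left(- \frac{271}{68}\right)^{2}}{\frac{114921}{4624}} + 2271 = 25 \cdot \frac{4624}{114921} \cdot \frac{73441}{4624} + 2271 = \frac{1836025}{114921} + 2271 = \frac{262821616}{114921}$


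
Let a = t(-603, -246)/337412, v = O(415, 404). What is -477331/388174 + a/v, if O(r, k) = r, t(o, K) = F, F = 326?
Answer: -8354826814332/6794305595065 ≈ -1.2297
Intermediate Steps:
t(o, K) = 326
v = 415
a = 163/168706 (a = 326/337412 = 326*(1/337412) = 163/168706 ≈ 0.00096618)
-477331/388174 + a/v = -477331/388174 + (163/168706)/415 = -477331*1/388174 + (163/168706)*(1/415) = -477331/388174 + 163/70012990 = -8354826814332/6794305595065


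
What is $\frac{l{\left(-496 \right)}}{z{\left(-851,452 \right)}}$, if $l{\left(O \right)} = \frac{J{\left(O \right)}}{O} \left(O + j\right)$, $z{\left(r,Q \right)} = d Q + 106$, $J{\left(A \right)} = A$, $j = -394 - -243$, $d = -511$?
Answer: $\frac{647}{230866} \approx 0.0028025$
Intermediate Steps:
$j = -151$ ($j = -394 + 243 = -151$)
$z{\left(r,Q \right)} = 106 - 511 Q$ ($z{\left(r,Q \right)} = - 511 Q + 106 = 106 - 511 Q$)
$l{\left(O \right)} = -151 + O$ ($l{\left(O \right)} = \frac{O}{O} \left(O - 151\right) = 1 \left(-151 + O\right) = -151 + O$)
$\frac{l{\left(-496 \right)}}{z{\left(-851,452 \right)}} = \frac{-151 - 496}{106 - 230972} = - \frac{647}{106 - 230972} = - \frac{647}{-230866} = \left(-647\right) \left(- \frac{1}{230866}\right) = \frac{647}{230866}$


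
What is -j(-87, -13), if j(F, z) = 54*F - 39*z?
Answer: 4191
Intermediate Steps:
j(F, z) = -39*z + 54*F
-j(-87, -13) = -(-39*(-13) + 54*(-87)) = -(507 - 4698) = -1*(-4191) = 4191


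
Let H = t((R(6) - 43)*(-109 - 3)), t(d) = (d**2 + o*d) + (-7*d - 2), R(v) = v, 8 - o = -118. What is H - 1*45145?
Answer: 17620725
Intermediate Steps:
o = 126 (o = 8 - 1*(-118) = 8 + 118 = 126)
t(d) = -2 + d**2 + 119*d (t(d) = (d**2 + 126*d) + (-7*d - 2) = (d**2 + 126*d) + (-2 - 7*d) = -2 + d**2 + 119*d)
H = 17665870 (H = -2 + ((6 - 43)*(-109 - 3))**2 + 119*((6 - 43)*(-109 - 3)) = -2 + (-37*(-112))**2 + 119*(-37*(-112)) = -2 + 4144**2 + 119*4144 = -2 + 17172736 + 493136 = 17665870)
H - 1*45145 = 17665870 - 1*45145 = 17665870 - 45145 = 17620725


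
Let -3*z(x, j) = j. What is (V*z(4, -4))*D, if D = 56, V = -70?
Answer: -15680/3 ≈ -5226.7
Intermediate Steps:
z(x, j) = -j/3
(V*z(4, -4))*D = -(-70)*(-4)/3*56 = -70*4/3*56 = -280/3*56 = -15680/3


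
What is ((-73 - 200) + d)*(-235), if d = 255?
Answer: 4230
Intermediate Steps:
((-73 - 200) + d)*(-235) = ((-73 - 200) + 255)*(-235) = (-273 + 255)*(-235) = -18*(-235) = 4230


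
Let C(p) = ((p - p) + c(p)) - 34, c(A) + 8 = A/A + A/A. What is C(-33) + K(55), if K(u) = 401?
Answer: 361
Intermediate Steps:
c(A) = -6 (c(A) = -8 + (A/A + A/A) = -8 + (1 + 1) = -8 + 2 = -6)
C(p) = -40 (C(p) = ((p - p) - 6) - 34 = (0 - 6) - 34 = -6 - 34 = -40)
C(-33) + K(55) = -40 + 401 = 361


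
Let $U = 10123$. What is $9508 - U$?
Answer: $-615$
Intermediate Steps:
$9508 - U = 9508 - 10123 = -615$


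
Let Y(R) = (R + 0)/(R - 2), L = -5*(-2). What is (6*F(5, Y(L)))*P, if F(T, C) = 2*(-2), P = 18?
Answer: -432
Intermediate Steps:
L = 10
Y(R) = R/(-2 + R)
F(T, C) = -4
(6*F(5, Y(L)))*P = (6*(-4))*18 = -24*18 = -432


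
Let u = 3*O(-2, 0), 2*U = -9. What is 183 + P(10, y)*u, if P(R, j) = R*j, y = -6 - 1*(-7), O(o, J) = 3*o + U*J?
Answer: 3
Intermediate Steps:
U = -9/2 (U = (1/2)*(-9) = -9/2 ≈ -4.5000)
O(o, J) = 3*o - 9*J/2
y = 1 (y = -6 + 7 = 1)
u = -18 (u = 3*(3*(-2) - 9/2*0) = 3*(-6 + 0) = 3*(-6) = -18)
183 + P(10, y)*u = 183 + (10*1)*(-18) = 183 + 10*(-18) = 183 - 180 = 3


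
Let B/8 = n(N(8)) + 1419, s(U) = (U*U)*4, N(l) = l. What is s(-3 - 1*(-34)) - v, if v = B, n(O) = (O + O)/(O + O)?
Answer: -7516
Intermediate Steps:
n(O) = 1 (n(O) = (2*O)/((2*O)) = (2*O)*(1/(2*O)) = 1)
s(U) = 4*U² (s(U) = U²*4 = 4*U²)
B = 11360 (B = 8*(1 + 1419) = 8*1420 = 11360)
v = 11360
s(-3 - 1*(-34)) - v = 4*(-3 - 1*(-34))² - 1*11360 = 4*(-3 + 34)² - 11360 = 4*31² - 11360 = 4*961 - 11360 = 3844 - 11360 = -7516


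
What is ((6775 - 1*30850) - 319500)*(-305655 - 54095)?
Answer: 123601106250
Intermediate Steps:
((6775 - 1*30850) - 319500)*(-305655 - 54095) = ((6775 - 30850) - 319500)*(-359750) = (-24075 - 319500)*(-359750) = -343575*(-359750) = 123601106250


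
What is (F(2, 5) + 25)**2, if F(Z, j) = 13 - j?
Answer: 1089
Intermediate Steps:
(F(2, 5) + 25)**2 = ((13 - 1*5) + 25)**2 = ((13 - 5) + 25)**2 = (8 + 25)**2 = 33**2 = 1089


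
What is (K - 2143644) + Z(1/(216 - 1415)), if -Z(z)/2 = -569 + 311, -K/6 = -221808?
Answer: -812280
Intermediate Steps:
K = 1330848 (K = -6*(-221808) = 1330848)
Z(z) = 516 (Z(z) = -2*(-569 + 311) = -2*(-258) = 516)
(K - 2143644) + Z(1/(216 - 1415)) = (1330848 - 2143644) + 516 = -812796 + 516 = -812280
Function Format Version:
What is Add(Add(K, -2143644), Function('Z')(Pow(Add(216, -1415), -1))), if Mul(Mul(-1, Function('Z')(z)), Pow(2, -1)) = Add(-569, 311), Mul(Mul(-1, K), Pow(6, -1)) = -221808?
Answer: -812280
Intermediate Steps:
K = 1330848 (K = Mul(-6, -221808) = 1330848)
Function('Z')(z) = 516 (Function('Z')(z) = Mul(-2, Add(-569, 311)) = Mul(-2, -258) = 516)
Add(Add(K, -2143644), Function('Z')(Pow(Add(216, -1415), -1))) = Add(Add(1330848, -2143644), 516) = Add(-812796, 516) = -812280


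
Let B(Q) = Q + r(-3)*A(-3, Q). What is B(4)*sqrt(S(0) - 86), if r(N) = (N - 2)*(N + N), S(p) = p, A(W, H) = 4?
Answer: 124*I*sqrt(86) ≈ 1149.9*I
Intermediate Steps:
r(N) = 2*N*(-2 + N) (r(N) = (-2 + N)*(2*N) = 2*N*(-2 + N))
B(Q) = 120 + Q (B(Q) = Q + (2*(-3)*(-2 - 3))*4 = Q + (2*(-3)*(-5))*4 = Q + 30*4 = Q + 120 = 120 + Q)
B(4)*sqrt(S(0) - 86) = (120 + 4)*sqrt(0 - 86) = 124*sqrt(-86) = 124*(I*sqrt(86)) = 124*I*sqrt(86)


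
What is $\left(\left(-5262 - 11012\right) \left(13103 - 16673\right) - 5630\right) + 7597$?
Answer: $58100147$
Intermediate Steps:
$\left(\left(-5262 - 11012\right) \left(13103 - 16673\right) - 5630\right) + 7597 = \left(\left(-16274\right) \left(-3570\right) - 5630\right) + 7597 = \left(58098180 - 5630\right) + 7597 = 58092550 + 7597 = 58100147$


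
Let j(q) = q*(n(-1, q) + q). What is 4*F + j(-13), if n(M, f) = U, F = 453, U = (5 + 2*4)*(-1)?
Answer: 2150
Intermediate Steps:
U = -13 (U = (5 + 8)*(-1) = 13*(-1) = -13)
n(M, f) = -13
j(q) = q*(-13 + q)
4*F + j(-13) = 4*453 - 13*(-13 - 13) = 1812 - 13*(-26) = 1812 + 338 = 2150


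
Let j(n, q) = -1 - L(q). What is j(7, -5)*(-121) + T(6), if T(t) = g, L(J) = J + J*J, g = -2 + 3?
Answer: 2542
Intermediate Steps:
g = 1
L(J) = J + J²
j(n, q) = -1 - q*(1 + q)
T(t) = 1
j(7, -5)*(-121) + T(6) = (-1 - 1*(-5)*(1 - 5))*(-121) + 1 = (-1 - 1*(-5)*(-4))*(-121) + 1 = (-1 - 20)*(-121) + 1 = -21*(-121) + 1 = 2541 + 1 = 2542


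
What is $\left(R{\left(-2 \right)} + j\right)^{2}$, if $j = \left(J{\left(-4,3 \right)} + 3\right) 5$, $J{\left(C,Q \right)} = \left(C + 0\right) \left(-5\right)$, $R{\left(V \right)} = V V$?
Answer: $14161$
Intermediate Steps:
$R{\left(V \right)} = V^{2}$
$J{\left(C,Q \right)} = - 5 C$ ($J{\left(C,Q \right)} = C \left(-5\right) = - 5 C$)
$j = 115$ ($j = \left(\left(-5\right) \left(-4\right) + 3\right) 5 = \left(20 + 3\right) 5 = 23 \cdot 5 = 115$)
$\left(R{\left(-2 \right)} + j\right)^{2} = \left(\left(-2\right)^{2} + 115\right)^{2} = \left(4 + 115\right)^{2} = 119^{2} = 14161$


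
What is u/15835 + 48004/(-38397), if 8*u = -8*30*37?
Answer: -160552802/121603299 ≈ -1.3203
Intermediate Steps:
u = -1110 (u = (-8*30*37)/8 = (-240*37)/8 = (⅛)*(-8880) = -1110)
u/15835 + 48004/(-38397) = -1110/15835 + 48004/(-38397) = -1110*1/15835 + 48004*(-1/38397) = -222/3167 - 48004/38397 = -160552802/121603299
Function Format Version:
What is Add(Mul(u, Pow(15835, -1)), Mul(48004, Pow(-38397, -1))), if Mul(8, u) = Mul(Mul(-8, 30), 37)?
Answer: Rational(-160552802, 121603299) ≈ -1.3203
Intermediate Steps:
u = -1110 (u = Mul(Rational(1, 8), Mul(Mul(-8, 30), 37)) = Mul(Rational(1, 8), Mul(-240, 37)) = Mul(Rational(1, 8), -8880) = -1110)
Add(Mul(u, Pow(15835, -1)), Mul(48004, Pow(-38397, -1))) = Add(Mul(-1110, Pow(15835, -1)), Mul(48004, Pow(-38397, -1))) = Add(Mul(-1110, Rational(1, 15835)), Mul(48004, Rational(-1, 38397))) = Add(Rational(-222, 3167), Rational(-48004, 38397)) = Rational(-160552802, 121603299)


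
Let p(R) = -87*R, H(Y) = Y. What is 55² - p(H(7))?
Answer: 3634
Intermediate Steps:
55² - p(H(7)) = 55² - (-87)*7 = 3025 - 1*(-609) = 3025 + 609 = 3634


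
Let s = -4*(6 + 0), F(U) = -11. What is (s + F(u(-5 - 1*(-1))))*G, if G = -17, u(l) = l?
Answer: 595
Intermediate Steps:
s = -24 (s = -4*6 = -24)
(s + F(u(-5 - 1*(-1))))*G = (-24 - 11)*(-17) = -35*(-17) = 595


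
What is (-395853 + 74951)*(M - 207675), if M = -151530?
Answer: 115269602910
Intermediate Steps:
(-395853 + 74951)*(M - 207675) = (-395853 + 74951)*(-151530 - 207675) = -320902*(-359205) = 115269602910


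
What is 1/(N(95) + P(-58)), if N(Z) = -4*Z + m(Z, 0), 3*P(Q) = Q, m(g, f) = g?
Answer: -3/913 ≈ -0.0032859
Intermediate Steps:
P(Q) = Q/3
N(Z) = -3*Z (N(Z) = -4*Z + Z = -3*Z)
1/(N(95) + P(-58)) = 1/(-3*95 + (⅓)*(-58)) = 1/(-285 - 58/3) = 1/(-913/3) = -3/913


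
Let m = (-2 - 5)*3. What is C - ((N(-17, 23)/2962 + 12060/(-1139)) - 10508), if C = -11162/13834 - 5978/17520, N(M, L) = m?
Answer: 16044870077107819/1525547946840 ≈ 10517.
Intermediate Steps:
m = -21 (m = -7*3 = -21)
N(M, L) = -21
C = -69564473/60592920 (C = -11162*1/13834 - 5978*1/17520 = -5581/6917 - 2989/8760 = -69564473/60592920 ≈ -1.1481)
C - ((N(-17, 23)/2962 + 12060/(-1139)) - 10508) = -69564473/60592920 - ((-21/2962 + 12060/(-1139)) - 10508) = -69564473/60592920 - ((-21*1/2962 + 12060*(-1/1139)) - 10508) = -69564473/60592920 - ((-21/2962 - 180/17) - 10508) = -69564473/60592920 - (-533517/50354 - 10508) = -69564473/60592920 - 1*(-529653349/50354) = -69564473/60592920 + 529653349/50354 = 16044870077107819/1525547946840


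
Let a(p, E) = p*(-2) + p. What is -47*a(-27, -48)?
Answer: -1269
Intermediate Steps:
a(p, E) = -p (a(p, E) = -2*p + p = -p)
-47*a(-27, -48) = -(-47)*(-27) = -47*27 = -1269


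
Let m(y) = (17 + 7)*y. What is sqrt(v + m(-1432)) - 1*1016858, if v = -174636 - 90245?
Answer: -1016858 + I*sqrt(299249) ≈ -1.0169e+6 + 547.04*I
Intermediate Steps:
m(y) = 24*y
v = -264881
sqrt(v + m(-1432)) - 1*1016858 = sqrt(-264881 + 24*(-1432)) - 1*1016858 = sqrt(-264881 - 34368) - 1016858 = sqrt(-299249) - 1016858 = I*sqrt(299249) - 1016858 = -1016858 + I*sqrt(299249)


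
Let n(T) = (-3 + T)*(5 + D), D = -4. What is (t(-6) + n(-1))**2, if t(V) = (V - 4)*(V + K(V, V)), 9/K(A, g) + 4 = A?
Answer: 4225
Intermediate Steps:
K(A, g) = 9/(-4 + A)
t(V) = (-4 + V)*(V + 9/(-4 + V)) (t(V) = (V - 4)*(V + 9/(-4 + V)) = (-4 + V)*(V + 9/(-4 + V)))
n(T) = -3 + T (n(T) = (-3 + T)*(5 - 4) = (-3 + T)*1 = -3 + T)
(t(-6) + n(-1))**2 = ((9 + (-6)**2 - 4*(-6)) + (-3 - 1))**2 = ((9 + 36 + 24) - 4)**2 = (69 - 4)**2 = 65**2 = 4225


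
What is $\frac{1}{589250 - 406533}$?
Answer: $\frac{1}{182717} \approx 5.4729 \cdot 10^{-6}$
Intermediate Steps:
$\frac{1}{589250 - 406533} = \frac{1}{182717}$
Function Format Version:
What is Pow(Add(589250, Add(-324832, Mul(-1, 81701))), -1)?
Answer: Rational(1, 182717) ≈ 5.4729e-6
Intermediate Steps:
Pow(Add(589250, Add(-324832, Mul(-1, 81701))), -1) = Pow(Add(589250, Add(-324832, -81701)), -1) = Pow(Add(589250, -406533), -1) = Pow(182717, -1) = Rational(1, 182717)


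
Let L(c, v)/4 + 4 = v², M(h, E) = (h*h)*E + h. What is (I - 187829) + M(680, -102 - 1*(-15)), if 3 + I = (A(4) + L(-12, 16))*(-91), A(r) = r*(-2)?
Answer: -40506952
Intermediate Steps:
M(h, E) = h + E*h² (M(h, E) = h²*E + h = E*h² + h = h + E*h²)
L(c, v) = -16 + 4*v²
A(r) = -2*r
I = -91003 (I = -3 + (-2*4 + (-16 + 4*16²))*(-91) = -3 + (-8 + (-16 + 4*256))*(-91) = -3 + (-8 + (-16 + 1024))*(-91) = -3 + (-8 + 1008)*(-91) = -3 + 1000*(-91) = -3 - 91000 = -91003)
(I - 187829) + M(680, -102 - 1*(-15)) = (-91003 - 187829) + 680*(1 + (-102 - 1*(-15))*680) = -278832 + 680*(1 + (-102 + 15)*680) = -278832 + 680*(1 - 87*680) = -278832 + 680*(1 - 59160) = -278832 + 680*(-59159) = -278832 - 40228120 = -40506952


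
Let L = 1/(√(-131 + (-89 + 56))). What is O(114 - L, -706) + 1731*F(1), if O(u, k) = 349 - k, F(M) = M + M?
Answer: 4517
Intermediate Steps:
F(M) = 2*M
L = -I*√41/82 (L = 1/(√(-131 - 33)) = 1/(√(-164)) = 1/(2*I*√41) = -I*√41/82 ≈ -0.078087*I)
O(114 - L, -706) + 1731*F(1) = (349 - 1*(-706)) + 1731*(2*1) = (349 + 706) + 1731*2 = 1055 + 3462 = 4517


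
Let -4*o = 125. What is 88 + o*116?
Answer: -3537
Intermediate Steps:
o = -125/4 (o = -¼*125 = -125/4 ≈ -31.250)
88 + o*116 = 88 - 125/4*116 = 88 - 3625 = -3537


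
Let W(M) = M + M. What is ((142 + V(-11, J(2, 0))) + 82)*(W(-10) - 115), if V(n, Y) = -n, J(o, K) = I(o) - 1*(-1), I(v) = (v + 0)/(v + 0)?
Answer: -31725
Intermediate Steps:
I(v) = 1 (I(v) = v/v = 1)
J(o, K) = 2 (J(o, K) = 1 - 1*(-1) = 1 + 1 = 2)
W(M) = 2*M
((142 + V(-11, J(2, 0))) + 82)*(W(-10) - 115) = ((142 - 1*(-11)) + 82)*(2*(-10) - 115) = ((142 + 11) + 82)*(-20 - 115) = (153 + 82)*(-135) = 235*(-135) = -31725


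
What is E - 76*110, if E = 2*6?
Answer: -8348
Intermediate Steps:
E = 12
E - 76*110 = 12 - 76*110 = 12 - 8360 = -8348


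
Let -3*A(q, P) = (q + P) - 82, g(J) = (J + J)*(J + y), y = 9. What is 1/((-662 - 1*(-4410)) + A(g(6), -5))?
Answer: 1/3717 ≈ 0.00026903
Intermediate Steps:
g(J) = 2*J*(9 + J) (g(J) = (J + J)*(J + 9) = (2*J)*(9 + J) = 2*J*(9 + J))
A(q, P) = 82/3 - P/3 - q/3 (A(q, P) = -((q + P) - 82)/3 = -((P + q) - 82)/3 = -(-82 + P + q)/3 = 82/3 - P/3 - q/3)
1/((-662 - 1*(-4410)) + A(g(6), -5)) = 1/((-662 - 1*(-4410)) + (82/3 - ⅓*(-5) - 2*6*(9 + 6)/3)) = 1/((-662 + 4410) + (82/3 + 5/3 - 2*6*15/3)) = 1/(3748 + (82/3 + 5/3 - ⅓*180)) = 1/(3748 + (82/3 + 5/3 - 60)) = 1/(3748 - 31) = 1/3717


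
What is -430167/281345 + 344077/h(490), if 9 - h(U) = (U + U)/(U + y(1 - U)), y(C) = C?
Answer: -97222035722/273185995 ≈ -355.88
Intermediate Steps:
h(U) = 9 - 2*U (h(U) = 9 - (U + U)/(U + (1 - U)) = 9 - 2*U/1 = 9 - 2*U)
-430167/281345 + 344077/h(490) = -430167/281345 + 344077/(9 - 2*490) = -430167*1/281345 + 344077/(9 - 980) = -430167/281345 + 344077/(-971) = -430167/281345 + 344077*(-1/971) = -430167/281345 - 344077/971 = -97222035722/273185995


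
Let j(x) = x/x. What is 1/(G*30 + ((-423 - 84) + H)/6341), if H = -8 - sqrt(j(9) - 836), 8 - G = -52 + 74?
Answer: -3378148727/1419096830212 + 6341*I*sqrt(835)/7095484151060 ≈ -0.0023805 + 2.5824e-8*I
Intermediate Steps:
G = -14 (G = 8 - (-52 + 74) = 8 - 1*22 = 8 - 22 = -14)
j(x) = 1
H = -8 - I*sqrt(835) (H = -8 - sqrt(1 - 836) = -8 - sqrt(-835) = -8 - I*sqrt(835) ≈ -8.0 - 28.896*I)
1/(G*30 + ((-423 - 84) + H)/6341) = 1/(-14*30 + ((-423 - 84) + (-8 - I*sqrt(835)))/6341) = 1/(-420 + (-507 + (-8 - I*sqrt(835)))*(1/6341)) = 1/(-420 + (-515 - I*sqrt(835))*(1/6341)) = 1/(-420 + (-515/6341 - I*sqrt(835)/6341)) = 1/(-2663735/6341 - I*sqrt(835)/6341)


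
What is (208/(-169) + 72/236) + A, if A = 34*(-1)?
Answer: -26788/767 ≈ -34.926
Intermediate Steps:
A = -34
(208/(-169) + 72/236) + A = (208/(-169) + 72/236) - 34 = (208*(-1/169) + 72*(1/236)) - 34 = (-16/13 + 18/59) - 34 = -710/767 - 34 = -26788/767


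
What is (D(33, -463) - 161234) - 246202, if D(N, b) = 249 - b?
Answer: -406724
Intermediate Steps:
(D(33, -463) - 161234) - 246202 = ((249 - 1*(-463)) - 161234) - 246202 = ((249 + 463) - 161234) - 246202 = (712 - 161234) - 246202 = -160522 - 246202 = -406724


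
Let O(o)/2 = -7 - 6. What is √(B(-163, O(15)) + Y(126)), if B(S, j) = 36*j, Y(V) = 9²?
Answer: 3*I*√95 ≈ 29.24*I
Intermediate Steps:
Y(V) = 81
O(o) = -26 (O(o) = 2*(-7 - 6) = 2*(-13) = -26)
√(B(-163, O(15)) + Y(126)) = √(36*(-26) + 81) = √(-936 + 81) = √(-855) = 3*I*√95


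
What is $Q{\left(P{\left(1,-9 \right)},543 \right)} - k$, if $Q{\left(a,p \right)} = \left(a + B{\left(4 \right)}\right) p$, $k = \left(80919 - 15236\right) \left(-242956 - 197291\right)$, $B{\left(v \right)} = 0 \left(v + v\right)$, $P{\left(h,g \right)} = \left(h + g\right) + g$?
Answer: $28916734470$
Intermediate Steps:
$P{\left(h,g \right)} = h + 2 g$ ($P{\left(h,g \right)} = \left(g + h\right) + g = h + 2 g$)
$B{\left(v \right)} = 0$ ($B{\left(v \right)} = 0 \cdot 2 v = 0$)
$k = -28916743701$ ($k = 65683 \left(-440247\right) = -28916743701$)
$Q{\left(a,p \right)} = a p$ ($Q{\left(a,p \right)} = \left(a + 0\right) p = a p$)
$Q{\left(P{\left(1,-9 \right)},543 \right)} - k = \left(1 + 2 \left(-9\right)\right) 543 - -28916743701 = \left(1 - 18\right) 543 + 28916743701 = \left(-17\right) 543 + 28916743701 = -9231 + 28916743701 = 28916734470$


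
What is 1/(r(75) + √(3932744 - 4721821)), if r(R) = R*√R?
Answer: 1/(375*√3 + I*√789077) ≈ 0.00053637 - 0.00073356*I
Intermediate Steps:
r(R) = R^(3/2)
1/(r(75) + √(3932744 - 4721821)) = 1/(75^(3/2) + √(3932744 - 4721821)) = 1/(375*√3 + √(-789077)) = 1/(375*√3 + I*√789077)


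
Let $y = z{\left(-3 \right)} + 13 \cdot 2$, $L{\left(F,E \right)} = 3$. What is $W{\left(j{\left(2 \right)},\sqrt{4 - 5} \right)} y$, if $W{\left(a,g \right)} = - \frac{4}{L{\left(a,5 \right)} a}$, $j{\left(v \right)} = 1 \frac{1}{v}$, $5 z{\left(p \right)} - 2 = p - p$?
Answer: $- \frac{352}{5} \approx -70.4$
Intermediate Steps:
$z{\left(p \right)} = \frac{2}{5}$ ($z{\left(p \right)} = \frac{2}{5} + \frac{p - p}{5} = \frac{2}{5} + \frac{1}{5} \cdot 0 = \frac{2}{5} + 0 = \frac{2}{5}$)
$j{\left(v \right)} = \frac{1}{v}$
$y = \frac{132}{5}$ ($y = \frac{2}{5} + 13 \cdot 2 = \frac{2}{5} + 26 = \frac{132}{5} \approx 26.4$)
$W{\left(a,g \right)} = - \frac{4}{3 a}$
$W{\left(j{\left(2 \right)},\sqrt{4 - 5} \right)} y = - \frac{4}{3 \cdot \frac{1}{2}} \cdot \frac{132}{5} = - \frac{4 \frac{1}{\frac{1}{2}}}{3} \cdot \frac{132}{5} = \left(- \frac{4}{3}\right) 2 \cdot \frac{132}{5} = \left(- \frac{8}{3}\right) \frac{132}{5} = - \frac{352}{5}$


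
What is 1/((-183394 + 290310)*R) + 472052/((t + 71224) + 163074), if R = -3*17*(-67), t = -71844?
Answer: 86227844104499/29674820089644 ≈ 2.9058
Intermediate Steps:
R = 3417 (R = -51*(-67) = 3417)
1/((-183394 + 290310)*R) + 472052/((t + 71224) + 163074) = 1/((-183394 + 290310)*3417) + 472052/((-71844 + 71224) + 163074) = (1/3417)/106916 + 472052/(-620 + 163074) = (1/106916)*(1/3417) + 472052/162454 = 1/365331972 + 472052*(1/162454) = 1/365331972 + 236026/81227 = 86227844104499/29674820089644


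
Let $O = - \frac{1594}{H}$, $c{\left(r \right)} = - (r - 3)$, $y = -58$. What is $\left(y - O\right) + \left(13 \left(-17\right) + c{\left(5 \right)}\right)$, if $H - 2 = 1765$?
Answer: $- \frac{494933}{1767} \approx -280.1$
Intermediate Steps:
$c{\left(r \right)} = 3 - r$ ($c{\left(r \right)} = - (-3 + r) = 3 - r$)
$H = 1767$ ($H = 2 + 1765 = 1767$)
$O = - \frac{1594}{1767} \approx -0.90209$
$\left(y - O\right) + \left(13 \left(-17\right) + c{\left(5 \right)}\right) = \left(-58 - - \frac{1594}{1767}\right) + \left(13 \left(-17\right) + \left(3 - 5\right)\right) = \left(-58 + \frac{1594}{1767}\right) + \left(-221 + \left(3 - 5\right)\right) = - \frac{100892}{1767} - 223 = - \frac{494933}{1767}$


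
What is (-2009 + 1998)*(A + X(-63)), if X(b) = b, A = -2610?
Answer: 29403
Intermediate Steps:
(-2009 + 1998)*(A + X(-63)) = (-2009 + 1998)*(-2610 - 63) = -11*(-2673) = 29403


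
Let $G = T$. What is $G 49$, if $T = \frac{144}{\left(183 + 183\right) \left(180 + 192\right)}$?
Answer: $\frac{98}{1891} \approx 0.051824$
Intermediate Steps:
$T = \frac{2}{1891}$ ($T = \frac{144}{366 \cdot 372} = \frac{144}{136152} = 144 \cdot \frac{1}{136152} = \frac{2}{1891} \approx 0.0010576$)
$G = \frac{2}{1891} \approx 0.0010576$
$G 49 = \frac{2}{1891} \cdot 49 = \frac{98}{1891}$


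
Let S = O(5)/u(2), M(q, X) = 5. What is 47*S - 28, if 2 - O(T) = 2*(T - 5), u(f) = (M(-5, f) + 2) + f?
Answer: -158/9 ≈ -17.556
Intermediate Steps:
u(f) = 7 + f (u(f) = (5 + 2) + f = 7 + f)
O(T) = 12 - 2*T (O(T) = 2 - 2*(T - 5) = 2 - 2*(-5 + T) = 2 - (-10 + 2*T) = 2 + (10 - 2*T) = 12 - 2*T)
S = 2/9 (S = (12 - 2*5)/(7 + 2) = (12 - 10)/9 = 2*(⅑) = 2/9 ≈ 0.22222)
47*S - 28 = 47*(2/9) - 28 = 94/9 - 28 = -158/9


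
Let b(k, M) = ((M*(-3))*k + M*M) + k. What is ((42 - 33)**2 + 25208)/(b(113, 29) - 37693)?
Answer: -25289/46570 ≈ -0.54303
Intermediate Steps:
b(k, M) = k + M**2 - 3*M*k (b(k, M) = ((-3*M)*k + M**2) + k = (-3*M*k + M**2) + k = (M**2 - 3*M*k) + k = k + M**2 - 3*M*k)
((42 - 33)**2 + 25208)/(b(113, 29) - 37693) = ((42 - 33)**2 + 25208)/((113 + 29**2 - 3*29*113) - 37693) = (9**2 + 25208)/((113 + 841 - 9831) - 37693) = (81 + 25208)/(-8877 - 37693) = 25289/(-46570) = 25289*(-1/46570) = -25289/46570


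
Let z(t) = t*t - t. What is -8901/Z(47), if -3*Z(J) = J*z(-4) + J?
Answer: 8901/329 ≈ 27.055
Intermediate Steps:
z(t) = t² - t
Z(J) = -7*J (Z(J) = -(J*(-4*(-1 - 4)) + J)/3 = -(J*(-4*(-5)) + J)/3 = -(J*20 + J)/3 = -(20*J + J)/3 = -7*J)
-8901/Z(47) = -8901/((-7*47)) = -8901/(-329) = -8901*(-1/329) = 8901/329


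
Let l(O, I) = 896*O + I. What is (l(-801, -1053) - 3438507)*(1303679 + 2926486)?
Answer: -17585878827240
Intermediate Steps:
l(O, I) = I + 896*O
(l(-801, -1053) - 3438507)*(1303679 + 2926486) = ((-1053 + 896*(-801)) - 3438507)*(1303679 + 2926486) = ((-1053 - 717696) - 3438507)*4230165 = (-718749 - 3438507)*4230165 = -4157256*4230165 = -17585878827240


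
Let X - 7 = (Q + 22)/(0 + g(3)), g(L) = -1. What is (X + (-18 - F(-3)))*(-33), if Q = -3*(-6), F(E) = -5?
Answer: 1518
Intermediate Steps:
Q = 18
X = -33 (X = 7 + (18 + 22)/(0 - 1) = 7 + 40/(-1) = 7 + 40*(-1) = 7 - 40 = -33)
(X + (-18 - F(-3)))*(-33) = (-33 + (-18 - 1*(-5)))*(-33) = (-33 + (-18 + 5))*(-33) = (-33 - 13)*(-33) = -46*(-33) = 1518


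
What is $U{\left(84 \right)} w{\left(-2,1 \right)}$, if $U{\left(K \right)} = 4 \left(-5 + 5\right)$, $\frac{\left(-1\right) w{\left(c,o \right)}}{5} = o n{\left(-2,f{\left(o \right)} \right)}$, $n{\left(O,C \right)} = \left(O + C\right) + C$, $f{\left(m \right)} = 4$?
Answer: $0$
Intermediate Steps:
$n{\left(O,C \right)} = O + 2 C$ ($n{\left(O,C \right)} = \left(C + O\right) + C = O + 2 C$)
$w{\left(c,o \right)} = - 30 o$ ($w{\left(c,o \right)} = - 5 o \left(-2 + 2 \cdot 4\right) = - 5 o \left(-2 + 8\right) = - 5 o 6 = - 5 \cdot 6 o = - 30 o$)
$U{\left(K \right)} = 0$ ($U{\left(K \right)} = 4 \cdot 0 = 0$)
$U{\left(84 \right)} w{\left(-2,1 \right)} = 0 \left(\left(-30\right) 1\right) = 0 \left(-30\right) = 0$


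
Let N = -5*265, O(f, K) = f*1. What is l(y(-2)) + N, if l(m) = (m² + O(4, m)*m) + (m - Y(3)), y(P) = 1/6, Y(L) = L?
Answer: -47777/36 ≈ -1327.1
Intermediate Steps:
O(f, K) = f
y(P) = ⅙
N = -1325
l(m) = -3 + m² + 5*m (l(m) = (m² + 4*m) + (m - 1*3) = (m² + 4*m) + (m - 3) = (m² + 4*m) + (-3 + m) = -3 + m² + 5*m)
l(y(-2)) + N = (-3 + (⅙)² + 5*(⅙)) - 1325 = (-3 + 1/36 + ⅚) - 1325 = -77/36 - 1325 = -47777/36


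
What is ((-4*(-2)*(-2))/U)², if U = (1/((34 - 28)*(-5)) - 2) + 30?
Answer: 230400/703921 ≈ 0.32731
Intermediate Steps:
U = 839/30 (U = (-⅕/6 - 2) + 30 = ((⅙)*(-⅕) - 2) + 30 = (-1/30 - 2) + 30 = -61/30 + 30 = 839/30 ≈ 27.967)
((-4*(-2)*(-2))/U)² = ((-4*(-2)*(-2))/(839/30))² = ((8*(-2))*(30/839))² = (-16*30/839)² = (-480/839)² = 230400/703921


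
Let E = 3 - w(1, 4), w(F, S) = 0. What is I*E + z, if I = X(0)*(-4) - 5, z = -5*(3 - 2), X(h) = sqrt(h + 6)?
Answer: -20 - 12*sqrt(6) ≈ -49.394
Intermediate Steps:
X(h) = sqrt(6 + h)
z = -5 (z = -5*1 = -5)
I = -5 - 4*sqrt(6) (I = sqrt(6 + 0)*(-4) - 5 = sqrt(6)*(-4) - 5 = -4*sqrt(6) - 5 = -5 - 4*sqrt(6) ≈ -14.798)
E = 3 (E = 3 - 1*0 = 3 + 0 = 3)
I*E + z = (-5 - 4*sqrt(6))*3 - 5 = (-15 - 12*sqrt(6)) - 5 = -20 - 12*sqrt(6)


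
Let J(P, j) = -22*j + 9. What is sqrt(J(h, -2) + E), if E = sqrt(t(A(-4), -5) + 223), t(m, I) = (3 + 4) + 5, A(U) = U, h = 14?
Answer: sqrt(53 + sqrt(235)) ≈ 8.2662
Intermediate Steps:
J(P, j) = 9 - 22*j
t(m, I) = 12 (t(m, I) = 7 + 5 = 12)
E = sqrt(235) (E = sqrt(12 + 223) = sqrt(235) ≈ 15.330)
sqrt(J(h, -2) + E) = sqrt((9 - 22*(-2)) + sqrt(235)) = sqrt((9 + 44) + sqrt(235)) = sqrt(53 + sqrt(235))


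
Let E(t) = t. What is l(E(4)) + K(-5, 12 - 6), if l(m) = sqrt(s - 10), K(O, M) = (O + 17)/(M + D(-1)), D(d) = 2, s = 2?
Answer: 3/2 + 2*I*sqrt(2) ≈ 1.5 + 2.8284*I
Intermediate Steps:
K(O, M) = (17 + O)/(2 + M) (K(O, M) = (O + 17)/(M + 2) = (17 + O)/(2 + M))
l(m) = 2*I*sqrt(2) (l(m) = sqrt(2 - 10) = sqrt(-8) = 2*I*sqrt(2))
l(E(4)) + K(-5, 12 - 6) = 2*I*sqrt(2) + (17 - 5)/(2 + (12 - 6)) = 2*I*sqrt(2) + 12/(2 + 6) = 2*I*sqrt(2) + 12/8 = 2*I*sqrt(2) + (1/8)*12 = 2*I*sqrt(2) + 3/2 = 3/2 + 2*I*sqrt(2)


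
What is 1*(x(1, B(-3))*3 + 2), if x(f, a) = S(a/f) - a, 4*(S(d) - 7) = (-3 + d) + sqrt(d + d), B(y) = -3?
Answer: 55/2 + 3*I*sqrt(6)/4 ≈ 27.5 + 1.8371*I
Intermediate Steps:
S(d) = 25/4 + d/4 + sqrt(2)*sqrt(d)/4 (S(d) = 7 + ((-3 + d) + sqrt(d + d))/4 = 7 + ((-3 + d) + sqrt(2*d))/4 = 7 + ((-3 + d) + sqrt(2)*sqrt(d))/4 = 7 + (-3 + d + sqrt(2)*sqrt(d))/4 = 7 + (-3/4 + d/4 + sqrt(2)*sqrt(d)/4) = 25/4 + d/4 + sqrt(2)*sqrt(d)/4)
x(f, a) = 25/4 - a + a/(4*f) + sqrt(2)*sqrt(a/f)/4 (x(f, a) = (25/4 + (a/f)/4 + sqrt(2)*sqrt(a/f)/4) - a = (25/4 + a/(4*f) + sqrt(2)*sqrt(a/f)/4) - a = 25/4 - a + a/(4*f) + sqrt(2)*sqrt(a/f)/4)
1*(x(1, B(-3))*3 + 2) = 1*(((1/4)*(-3 + 1*(25 - 4*(-3) + sqrt(2)*sqrt(-3/1)))/1)*3 + 2) = 1*(((1/4)*1*(-3 + 1*(25 + 12 + sqrt(2)*sqrt(-3*1))))*3 + 2) = 1*(((1/4)*1*(-3 + 1*(25 + 12 + sqrt(2)*sqrt(-3))))*3 + 2) = 1*(((1/4)*1*(-3 + 1*(25 + 12 + sqrt(2)*(I*sqrt(3)))))*3 + 2) = 1*(((1/4)*1*(-3 + 1*(25 + 12 + I*sqrt(6))))*3 + 2) = 1*(((1/4)*1*(-3 + 1*(37 + I*sqrt(6))))*3 + 2) = 1*(((1/4)*1*(-3 + (37 + I*sqrt(6))))*3 + 2) = 1*(((1/4)*1*(34 + I*sqrt(6)))*3 + 2) = 1*((17/2 + I*sqrt(6)/4)*3 + 2) = 1*((51/2 + 3*I*sqrt(6)/4) + 2) = 1*(55/2 + 3*I*sqrt(6)/4) = 55/2 + 3*I*sqrt(6)/4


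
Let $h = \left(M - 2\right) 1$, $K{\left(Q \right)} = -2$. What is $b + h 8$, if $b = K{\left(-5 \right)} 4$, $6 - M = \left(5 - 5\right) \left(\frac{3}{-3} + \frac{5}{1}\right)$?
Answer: $24$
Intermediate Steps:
$M = 6$ ($M = 6 - \left(5 - 5\right) \left(\frac{3}{-3} + \frac{5}{1}\right) = 6 - 0 \left(3 \left(- \frac{1}{3}\right) + 5 \cdot 1\right) = 6 - 0 \left(-1 + 5\right) = 6 - 0 \cdot 4 = 6 - 0 = 6 + 0 = 6$)
$b = -8$ ($b = \left(-2\right) 4 = -8$)
$h = 4$ ($h = \left(6 - 2\right) 1 = 4 \cdot 1 = 4$)
$b + h 8 = -8 + 4 \cdot 8 = -8 + 32 = 24$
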